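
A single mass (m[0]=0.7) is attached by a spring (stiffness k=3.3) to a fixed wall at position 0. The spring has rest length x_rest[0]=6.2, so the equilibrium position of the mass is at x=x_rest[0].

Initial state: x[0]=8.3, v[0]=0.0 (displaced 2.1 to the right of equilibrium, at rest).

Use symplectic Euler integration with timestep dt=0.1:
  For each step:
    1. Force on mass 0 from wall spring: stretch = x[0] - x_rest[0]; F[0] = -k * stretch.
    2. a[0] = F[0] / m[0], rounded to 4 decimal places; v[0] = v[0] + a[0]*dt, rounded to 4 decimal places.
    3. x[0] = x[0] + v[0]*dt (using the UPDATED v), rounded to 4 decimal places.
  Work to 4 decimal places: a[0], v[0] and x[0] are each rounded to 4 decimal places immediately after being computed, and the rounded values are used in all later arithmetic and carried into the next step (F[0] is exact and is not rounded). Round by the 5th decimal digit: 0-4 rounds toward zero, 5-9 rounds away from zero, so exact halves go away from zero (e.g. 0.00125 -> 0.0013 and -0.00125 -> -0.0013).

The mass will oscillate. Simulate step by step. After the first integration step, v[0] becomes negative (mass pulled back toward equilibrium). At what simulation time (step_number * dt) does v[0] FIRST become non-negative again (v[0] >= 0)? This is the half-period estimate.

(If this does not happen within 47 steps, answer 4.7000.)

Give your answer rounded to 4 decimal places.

Step 0: x=[8.3000] v=[0.0000]
Step 1: x=[8.2010] v=[-0.9900]
Step 2: x=[8.0077] v=[-1.9333]
Step 3: x=[7.7292] v=[-2.7855]
Step 4: x=[7.3786] v=[-3.5064]
Step 5: x=[6.9724] v=[-4.0620]
Step 6: x=[6.5298] v=[-4.4261]
Step 7: x=[6.0716] v=[-4.5816]
Step 8: x=[5.6195] v=[-4.5211]
Step 9: x=[5.1948] v=[-4.2474]
Step 10: x=[4.8175] v=[-3.7735]
Step 11: x=[4.5053] v=[-3.1218]
Step 12: x=[4.2730] v=[-2.3229]
Step 13: x=[4.1316] v=[-1.4145]
Step 14: x=[4.0877] v=[-0.4394]
Step 15: x=[4.1433] v=[0.5564]
First v>=0 after going negative at step 15, time=1.5000

Answer: 1.5000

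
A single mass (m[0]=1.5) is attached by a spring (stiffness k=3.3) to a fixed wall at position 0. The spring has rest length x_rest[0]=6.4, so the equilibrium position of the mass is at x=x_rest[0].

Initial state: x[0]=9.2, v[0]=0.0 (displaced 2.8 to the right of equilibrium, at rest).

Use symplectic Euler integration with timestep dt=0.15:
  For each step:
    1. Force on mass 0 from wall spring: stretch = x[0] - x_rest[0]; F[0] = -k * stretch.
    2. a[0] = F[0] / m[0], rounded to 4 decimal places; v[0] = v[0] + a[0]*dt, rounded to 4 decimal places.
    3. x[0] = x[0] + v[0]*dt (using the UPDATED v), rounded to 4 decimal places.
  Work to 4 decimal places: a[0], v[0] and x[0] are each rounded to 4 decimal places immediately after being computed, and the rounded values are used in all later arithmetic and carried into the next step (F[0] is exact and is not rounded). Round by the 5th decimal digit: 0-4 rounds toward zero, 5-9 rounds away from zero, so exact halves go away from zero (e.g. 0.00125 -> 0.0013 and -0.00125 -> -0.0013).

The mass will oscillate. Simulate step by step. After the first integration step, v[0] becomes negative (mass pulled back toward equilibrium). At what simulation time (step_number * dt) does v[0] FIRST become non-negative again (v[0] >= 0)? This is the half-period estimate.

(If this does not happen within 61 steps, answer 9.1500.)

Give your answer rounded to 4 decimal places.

Step 0: x=[9.2000] v=[0.0000]
Step 1: x=[9.0614] v=[-0.9240]
Step 2: x=[8.7911] v=[-1.8023]
Step 3: x=[8.4024] v=[-2.5914]
Step 4: x=[7.9146] v=[-3.2522]
Step 5: x=[7.3518] v=[-3.7520]
Step 6: x=[6.7419] v=[-4.0661]
Step 7: x=[6.1151] v=[-4.1789]
Step 8: x=[5.5024] v=[-4.0849]
Step 9: x=[4.9341] v=[-3.7887]
Step 10: x=[4.4384] v=[-3.3050]
Step 11: x=[4.0397] v=[-2.6577]
Step 12: x=[3.7579] v=[-1.8788]
Step 13: x=[3.6069] v=[-1.0069]
Step 14: x=[3.5941] v=[-0.0852]
Step 15: x=[3.7202] v=[0.8408]
First v>=0 after going negative at step 15, time=2.2500

Answer: 2.2500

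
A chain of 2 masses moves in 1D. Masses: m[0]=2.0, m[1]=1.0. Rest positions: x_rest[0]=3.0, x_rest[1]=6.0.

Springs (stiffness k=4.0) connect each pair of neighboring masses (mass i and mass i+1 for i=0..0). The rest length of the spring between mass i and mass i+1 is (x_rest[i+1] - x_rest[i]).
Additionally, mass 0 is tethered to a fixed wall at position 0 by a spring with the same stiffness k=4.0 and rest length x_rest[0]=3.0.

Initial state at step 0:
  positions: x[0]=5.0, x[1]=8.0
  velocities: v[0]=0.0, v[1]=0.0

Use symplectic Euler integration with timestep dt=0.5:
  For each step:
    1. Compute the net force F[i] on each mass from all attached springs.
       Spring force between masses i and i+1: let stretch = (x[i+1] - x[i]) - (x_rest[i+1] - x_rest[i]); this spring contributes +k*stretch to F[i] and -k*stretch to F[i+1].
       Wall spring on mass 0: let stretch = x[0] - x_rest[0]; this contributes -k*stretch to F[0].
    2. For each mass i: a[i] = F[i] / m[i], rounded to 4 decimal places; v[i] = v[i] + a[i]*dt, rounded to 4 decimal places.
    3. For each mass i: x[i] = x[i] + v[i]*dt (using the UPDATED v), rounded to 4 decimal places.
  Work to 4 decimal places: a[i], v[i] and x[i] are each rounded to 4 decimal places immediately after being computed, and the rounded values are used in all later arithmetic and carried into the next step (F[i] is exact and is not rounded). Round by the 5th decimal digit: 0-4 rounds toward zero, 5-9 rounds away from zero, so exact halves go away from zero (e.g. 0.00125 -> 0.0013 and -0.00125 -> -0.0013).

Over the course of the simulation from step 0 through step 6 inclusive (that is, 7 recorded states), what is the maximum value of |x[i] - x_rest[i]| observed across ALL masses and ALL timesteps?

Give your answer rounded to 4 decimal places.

Step 0: x=[5.0000 8.0000] v=[0.0000 0.0000]
Step 1: x=[4.0000 8.0000] v=[-2.0000 0.0000]
Step 2: x=[3.0000 7.0000] v=[-2.0000 -2.0000]
Step 3: x=[2.5000 5.0000] v=[-1.0000 -4.0000]
Step 4: x=[2.0000 3.5000] v=[-1.0000 -3.0000]
Step 5: x=[1.2500 3.5000] v=[-1.5000 0.0000]
Step 6: x=[1.0000 4.2500] v=[-0.5000 1.5000]
Max displacement = 2.5000

Answer: 2.5000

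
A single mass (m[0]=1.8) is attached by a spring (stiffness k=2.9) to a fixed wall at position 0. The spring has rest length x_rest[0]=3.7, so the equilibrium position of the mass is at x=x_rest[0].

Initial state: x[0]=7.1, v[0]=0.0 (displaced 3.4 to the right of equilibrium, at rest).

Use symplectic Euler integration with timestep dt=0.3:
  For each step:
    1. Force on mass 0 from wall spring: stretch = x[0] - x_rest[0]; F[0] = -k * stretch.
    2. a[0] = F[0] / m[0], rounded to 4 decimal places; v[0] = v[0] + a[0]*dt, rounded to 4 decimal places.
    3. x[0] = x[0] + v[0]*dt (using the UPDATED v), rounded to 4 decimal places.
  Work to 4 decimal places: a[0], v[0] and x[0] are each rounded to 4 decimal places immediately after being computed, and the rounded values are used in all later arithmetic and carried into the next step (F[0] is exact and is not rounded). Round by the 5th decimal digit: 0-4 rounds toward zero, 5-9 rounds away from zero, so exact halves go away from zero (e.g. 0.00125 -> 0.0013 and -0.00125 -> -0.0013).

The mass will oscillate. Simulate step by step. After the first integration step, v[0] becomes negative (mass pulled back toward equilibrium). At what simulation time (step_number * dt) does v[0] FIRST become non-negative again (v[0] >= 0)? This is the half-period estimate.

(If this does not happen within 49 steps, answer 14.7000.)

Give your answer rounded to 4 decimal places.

Step 0: x=[7.1000] v=[0.0000]
Step 1: x=[6.6070] v=[-1.6433]
Step 2: x=[5.6925] v=[-3.0484]
Step 3: x=[4.4891] v=[-4.0114]
Step 4: x=[3.1713] v=[-4.3928]
Step 5: x=[1.9301] v=[-4.1373]
Step 6: x=[0.9455] v=[-3.2819]
Step 7: x=[0.3603] v=[-1.9506]
Step 8: x=[0.2594] v=[-0.3364]
Step 9: x=[0.6574] v=[1.3266]
First v>=0 after going negative at step 9, time=2.7000

Answer: 2.7000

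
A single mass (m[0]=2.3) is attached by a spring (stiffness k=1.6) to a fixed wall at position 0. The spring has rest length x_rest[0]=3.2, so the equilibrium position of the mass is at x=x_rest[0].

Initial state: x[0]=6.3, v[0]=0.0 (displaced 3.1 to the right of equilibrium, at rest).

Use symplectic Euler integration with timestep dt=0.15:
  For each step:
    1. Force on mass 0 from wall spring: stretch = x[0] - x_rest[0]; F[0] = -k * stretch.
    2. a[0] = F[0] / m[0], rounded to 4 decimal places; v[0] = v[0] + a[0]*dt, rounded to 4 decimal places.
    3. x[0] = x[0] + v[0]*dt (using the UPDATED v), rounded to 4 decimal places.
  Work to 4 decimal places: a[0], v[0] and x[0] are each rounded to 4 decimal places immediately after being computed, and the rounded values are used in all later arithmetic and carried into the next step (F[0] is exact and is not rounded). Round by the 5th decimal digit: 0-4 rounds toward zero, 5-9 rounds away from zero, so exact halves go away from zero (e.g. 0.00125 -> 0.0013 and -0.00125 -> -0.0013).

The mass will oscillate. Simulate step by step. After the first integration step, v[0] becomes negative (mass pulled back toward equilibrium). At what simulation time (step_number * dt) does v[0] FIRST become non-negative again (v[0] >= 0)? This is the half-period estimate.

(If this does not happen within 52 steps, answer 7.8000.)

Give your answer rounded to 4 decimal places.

Step 0: x=[6.3000] v=[0.0000]
Step 1: x=[6.2515] v=[-0.3235]
Step 2: x=[6.1552] v=[-0.6419]
Step 3: x=[6.0127] v=[-0.9503]
Step 4: x=[5.8261] v=[-1.2438]
Step 5: x=[5.5984] v=[-1.5178]
Step 6: x=[5.3332] v=[-1.7681]
Step 7: x=[5.0346] v=[-1.9907]
Step 8: x=[4.7073] v=[-2.1821]
Step 9: x=[4.3564] v=[-2.3394]
Step 10: x=[3.9874] v=[-2.4601]
Step 11: x=[3.6061] v=[-2.5423]
Step 12: x=[3.2184] v=[-2.5847]
Step 13: x=[2.8304] v=[-2.5866]
Step 14: x=[2.4482] v=[-2.5480]
Step 15: x=[2.0778] v=[-2.4696]
Step 16: x=[1.7249] v=[-2.3525]
Step 17: x=[1.3951] v=[-2.1986]
Step 18: x=[1.0936] v=[-2.0103]
Step 19: x=[0.8250] v=[-1.7905]
Step 20: x=[0.5936] v=[-1.5427]
Step 21: x=[0.4030] v=[-1.2707]
Step 22: x=[0.2562] v=[-0.9788]
Step 23: x=[0.1555] v=[-0.6716]
Step 24: x=[0.1024] v=[-0.3539]
Step 25: x=[0.0978] v=[-0.0307]
Step 26: x=[0.1418] v=[0.2930]
First v>=0 after going negative at step 26, time=3.9000

Answer: 3.9000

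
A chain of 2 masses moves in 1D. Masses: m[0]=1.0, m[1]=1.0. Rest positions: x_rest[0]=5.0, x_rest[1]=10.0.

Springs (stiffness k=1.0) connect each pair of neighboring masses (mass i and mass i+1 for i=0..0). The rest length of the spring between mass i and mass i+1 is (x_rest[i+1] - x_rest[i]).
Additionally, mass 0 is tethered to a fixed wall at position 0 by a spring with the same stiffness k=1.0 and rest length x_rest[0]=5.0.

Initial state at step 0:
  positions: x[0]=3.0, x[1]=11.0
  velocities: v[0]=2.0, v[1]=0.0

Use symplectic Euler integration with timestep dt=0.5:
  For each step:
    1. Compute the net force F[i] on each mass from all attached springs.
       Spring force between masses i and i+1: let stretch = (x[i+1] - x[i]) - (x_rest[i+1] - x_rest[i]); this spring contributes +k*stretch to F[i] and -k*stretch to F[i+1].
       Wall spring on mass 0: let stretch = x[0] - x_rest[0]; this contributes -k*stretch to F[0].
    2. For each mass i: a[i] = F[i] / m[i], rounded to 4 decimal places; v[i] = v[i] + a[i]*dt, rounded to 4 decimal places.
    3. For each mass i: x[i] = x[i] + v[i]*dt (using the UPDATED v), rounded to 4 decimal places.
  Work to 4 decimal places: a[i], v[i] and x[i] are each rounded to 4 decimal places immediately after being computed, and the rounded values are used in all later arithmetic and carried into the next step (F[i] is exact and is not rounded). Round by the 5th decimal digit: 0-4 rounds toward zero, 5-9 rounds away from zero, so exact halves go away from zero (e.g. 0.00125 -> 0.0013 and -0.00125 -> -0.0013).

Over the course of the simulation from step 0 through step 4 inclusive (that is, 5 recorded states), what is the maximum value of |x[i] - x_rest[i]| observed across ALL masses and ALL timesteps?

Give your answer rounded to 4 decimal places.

Step 0: x=[3.0000 11.0000] v=[2.0000 0.0000]
Step 1: x=[5.2500 10.2500] v=[4.5000 -1.5000]
Step 2: x=[7.4375 9.5000] v=[4.3750 -1.5000]
Step 3: x=[8.2813 9.4844] v=[1.6875 -0.0313]
Step 4: x=[7.3555 10.4180] v=[-1.8516 1.8672]
Max displacement = 3.2813

Answer: 3.2813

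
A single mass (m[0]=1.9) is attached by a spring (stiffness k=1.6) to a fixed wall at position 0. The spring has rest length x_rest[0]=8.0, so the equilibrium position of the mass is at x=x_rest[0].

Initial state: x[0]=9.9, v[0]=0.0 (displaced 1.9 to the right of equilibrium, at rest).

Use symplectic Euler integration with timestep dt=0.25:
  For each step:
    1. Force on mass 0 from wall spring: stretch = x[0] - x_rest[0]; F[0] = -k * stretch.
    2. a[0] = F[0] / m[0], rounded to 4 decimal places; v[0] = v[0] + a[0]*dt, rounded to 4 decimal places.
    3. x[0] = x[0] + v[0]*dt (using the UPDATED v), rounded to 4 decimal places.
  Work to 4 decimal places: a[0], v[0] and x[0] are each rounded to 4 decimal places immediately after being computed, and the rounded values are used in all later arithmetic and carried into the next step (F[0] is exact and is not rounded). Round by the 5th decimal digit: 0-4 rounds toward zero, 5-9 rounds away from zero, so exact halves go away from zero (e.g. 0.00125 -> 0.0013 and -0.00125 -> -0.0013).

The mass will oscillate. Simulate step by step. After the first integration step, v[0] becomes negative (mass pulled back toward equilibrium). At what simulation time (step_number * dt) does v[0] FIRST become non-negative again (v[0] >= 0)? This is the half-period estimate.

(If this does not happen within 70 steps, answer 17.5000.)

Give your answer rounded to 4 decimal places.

Answer: 3.5000

Derivation:
Step 0: x=[9.9000] v=[0.0000]
Step 1: x=[9.8000] v=[-0.4000]
Step 2: x=[9.6053] v=[-0.7790]
Step 3: x=[9.3261] v=[-1.1170]
Step 4: x=[8.9771] v=[-1.3962]
Step 5: x=[8.5766] v=[-1.6019]
Step 6: x=[8.1458] v=[-1.7233]
Step 7: x=[7.7073] v=[-1.7540]
Step 8: x=[7.2842] v=[-1.6924]
Step 9: x=[6.8988] v=[-1.5417]
Step 10: x=[6.5713] v=[-1.3099]
Step 11: x=[6.3190] v=[-1.0091]
Step 12: x=[6.1552] v=[-0.6552]
Step 13: x=[6.0885] v=[-0.2668]
Step 14: x=[6.1224] v=[0.1356]
First v>=0 after going negative at step 14, time=3.5000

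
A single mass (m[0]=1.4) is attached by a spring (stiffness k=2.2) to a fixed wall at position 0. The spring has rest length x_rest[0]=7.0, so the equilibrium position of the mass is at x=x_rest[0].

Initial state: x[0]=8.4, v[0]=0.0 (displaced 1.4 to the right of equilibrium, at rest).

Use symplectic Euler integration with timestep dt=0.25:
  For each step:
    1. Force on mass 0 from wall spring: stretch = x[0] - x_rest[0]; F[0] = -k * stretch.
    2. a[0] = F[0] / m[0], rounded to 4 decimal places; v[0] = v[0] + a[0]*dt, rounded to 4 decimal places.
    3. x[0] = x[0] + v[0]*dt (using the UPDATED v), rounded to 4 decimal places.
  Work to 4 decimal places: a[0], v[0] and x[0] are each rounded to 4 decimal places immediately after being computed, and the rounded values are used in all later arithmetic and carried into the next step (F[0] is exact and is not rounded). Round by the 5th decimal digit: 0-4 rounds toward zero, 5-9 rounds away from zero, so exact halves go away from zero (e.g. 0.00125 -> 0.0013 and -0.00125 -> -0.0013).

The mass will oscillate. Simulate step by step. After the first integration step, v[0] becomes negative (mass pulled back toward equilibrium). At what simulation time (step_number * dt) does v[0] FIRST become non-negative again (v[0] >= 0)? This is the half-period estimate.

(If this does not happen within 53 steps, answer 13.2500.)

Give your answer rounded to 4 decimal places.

Answer: 2.5000

Derivation:
Step 0: x=[8.4000] v=[0.0000]
Step 1: x=[8.2625] v=[-0.5500]
Step 2: x=[8.0010] v=[-1.0460]
Step 3: x=[7.6412] v=[-1.4393]
Step 4: x=[7.2184] v=[-1.6912]
Step 5: x=[6.7742] v=[-1.7770]
Step 6: x=[6.3521] v=[-1.6883]
Step 7: x=[5.9937] v=[-1.4338]
Step 8: x=[5.7341] v=[-1.0385]
Step 9: x=[5.5988] v=[-0.5412]
Step 10: x=[5.6011] v=[0.0093]
First v>=0 after going negative at step 10, time=2.5000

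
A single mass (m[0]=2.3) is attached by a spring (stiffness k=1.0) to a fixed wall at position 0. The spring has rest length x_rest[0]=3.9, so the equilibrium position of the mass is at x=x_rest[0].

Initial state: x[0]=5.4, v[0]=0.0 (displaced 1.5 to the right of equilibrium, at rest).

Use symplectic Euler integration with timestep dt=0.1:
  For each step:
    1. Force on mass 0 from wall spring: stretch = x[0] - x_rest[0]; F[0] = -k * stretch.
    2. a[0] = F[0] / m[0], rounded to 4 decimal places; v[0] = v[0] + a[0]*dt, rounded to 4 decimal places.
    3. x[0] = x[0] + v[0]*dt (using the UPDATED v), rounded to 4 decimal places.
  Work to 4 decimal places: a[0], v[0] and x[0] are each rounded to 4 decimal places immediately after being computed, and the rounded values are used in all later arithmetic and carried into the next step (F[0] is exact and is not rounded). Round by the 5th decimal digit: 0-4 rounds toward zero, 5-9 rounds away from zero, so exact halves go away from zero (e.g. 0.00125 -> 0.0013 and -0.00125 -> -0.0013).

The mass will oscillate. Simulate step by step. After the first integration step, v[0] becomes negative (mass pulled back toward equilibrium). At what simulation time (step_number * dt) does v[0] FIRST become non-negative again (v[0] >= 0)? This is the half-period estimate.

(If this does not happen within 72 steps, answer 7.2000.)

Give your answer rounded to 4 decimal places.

Step 0: x=[5.4000] v=[0.0000]
Step 1: x=[5.3935] v=[-0.0652]
Step 2: x=[5.3805] v=[-0.1301]
Step 3: x=[5.3611] v=[-0.1945]
Step 4: x=[5.3353] v=[-0.2580]
Step 5: x=[5.3033] v=[-0.3204]
Step 6: x=[5.2652] v=[-0.3814]
Step 7: x=[5.2211] v=[-0.4408]
Step 8: x=[5.1713] v=[-0.4982]
Step 9: x=[5.1160] v=[-0.5535]
Step 10: x=[5.0554] v=[-0.6064]
Step 11: x=[4.9897] v=[-0.6566]
Step 12: x=[4.9193] v=[-0.7040]
Step 13: x=[4.8445] v=[-0.7483]
Step 14: x=[4.7656] v=[-0.7894]
Step 15: x=[4.6829] v=[-0.8270]
Step 16: x=[4.5968] v=[-0.8610]
Step 17: x=[4.5077] v=[-0.8913]
Step 18: x=[4.4159] v=[-0.9177]
Step 19: x=[4.3219] v=[-0.9401]
Step 20: x=[4.2261] v=[-0.9584]
Step 21: x=[4.1288] v=[-0.9726]
Step 22: x=[4.0305] v=[-0.9826]
Step 23: x=[3.9317] v=[-0.9883]
Step 24: x=[3.8327] v=[-0.9897]
Step 25: x=[3.7340] v=[-0.9868]
Step 26: x=[3.6360] v=[-0.9796]
Step 27: x=[3.5392] v=[-0.9681]
Step 28: x=[3.4440] v=[-0.9524]
Step 29: x=[3.3507] v=[-0.9326]
Step 30: x=[3.2598] v=[-0.9087]
Step 31: x=[3.1717] v=[-0.8809]
Step 32: x=[3.0868] v=[-0.8492]
Step 33: x=[3.0054] v=[-0.8138]
Step 34: x=[2.9279] v=[-0.7749]
Step 35: x=[2.8546] v=[-0.7326]
Step 36: x=[2.7859] v=[-0.6872]
Step 37: x=[2.7220] v=[-0.6388]
Step 38: x=[2.6632] v=[-0.5876]
Step 39: x=[2.6098] v=[-0.5338]
Step 40: x=[2.5620] v=[-0.4777]
Step 41: x=[2.5201] v=[-0.4195]
Step 42: x=[2.4842] v=[-0.3595]
Step 43: x=[2.4544] v=[-0.2979]
Step 44: x=[2.4309] v=[-0.2351]
Step 45: x=[2.4138] v=[-0.1712]
Step 46: x=[2.4031] v=[-0.1066]
Step 47: x=[2.3990] v=[-0.0415]
Step 48: x=[2.4014] v=[0.0238]
First v>=0 after going negative at step 48, time=4.8000

Answer: 4.8000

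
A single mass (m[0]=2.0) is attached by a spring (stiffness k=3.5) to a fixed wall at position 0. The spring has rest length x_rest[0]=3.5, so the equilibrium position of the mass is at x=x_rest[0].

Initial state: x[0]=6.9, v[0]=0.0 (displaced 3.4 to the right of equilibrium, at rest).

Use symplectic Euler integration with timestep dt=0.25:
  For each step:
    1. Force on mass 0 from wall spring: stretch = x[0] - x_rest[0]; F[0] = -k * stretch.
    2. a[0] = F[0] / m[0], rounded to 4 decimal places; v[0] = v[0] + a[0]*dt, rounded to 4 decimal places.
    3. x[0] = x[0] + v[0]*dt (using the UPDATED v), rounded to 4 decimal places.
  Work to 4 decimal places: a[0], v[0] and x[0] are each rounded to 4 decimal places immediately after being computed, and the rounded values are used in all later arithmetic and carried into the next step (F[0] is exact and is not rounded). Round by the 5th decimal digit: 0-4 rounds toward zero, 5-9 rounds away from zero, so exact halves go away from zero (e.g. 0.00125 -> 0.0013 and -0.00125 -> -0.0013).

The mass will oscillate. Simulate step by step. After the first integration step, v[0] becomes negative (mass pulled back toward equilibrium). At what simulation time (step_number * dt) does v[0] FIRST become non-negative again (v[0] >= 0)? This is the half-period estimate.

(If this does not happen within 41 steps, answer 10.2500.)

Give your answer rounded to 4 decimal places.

Answer: 2.5000

Derivation:
Step 0: x=[6.9000] v=[0.0000]
Step 1: x=[6.5281] v=[-1.4875]
Step 2: x=[5.8250] v=[-2.8123]
Step 3: x=[4.8676] v=[-3.8295]
Step 4: x=[3.7607] v=[-4.4278]
Step 5: x=[2.6252] v=[-4.5419]
Step 6: x=[1.5854] v=[-4.1592]
Step 7: x=[0.7550] v=[-3.3216]
Step 8: x=[0.2248] v=[-2.1207]
Step 9: x=[0.0529] v=[-0.6878]
Step 10: x=[0.2580] v=[0.8203]
First v>=0 after going negative at step 10, time=2.5000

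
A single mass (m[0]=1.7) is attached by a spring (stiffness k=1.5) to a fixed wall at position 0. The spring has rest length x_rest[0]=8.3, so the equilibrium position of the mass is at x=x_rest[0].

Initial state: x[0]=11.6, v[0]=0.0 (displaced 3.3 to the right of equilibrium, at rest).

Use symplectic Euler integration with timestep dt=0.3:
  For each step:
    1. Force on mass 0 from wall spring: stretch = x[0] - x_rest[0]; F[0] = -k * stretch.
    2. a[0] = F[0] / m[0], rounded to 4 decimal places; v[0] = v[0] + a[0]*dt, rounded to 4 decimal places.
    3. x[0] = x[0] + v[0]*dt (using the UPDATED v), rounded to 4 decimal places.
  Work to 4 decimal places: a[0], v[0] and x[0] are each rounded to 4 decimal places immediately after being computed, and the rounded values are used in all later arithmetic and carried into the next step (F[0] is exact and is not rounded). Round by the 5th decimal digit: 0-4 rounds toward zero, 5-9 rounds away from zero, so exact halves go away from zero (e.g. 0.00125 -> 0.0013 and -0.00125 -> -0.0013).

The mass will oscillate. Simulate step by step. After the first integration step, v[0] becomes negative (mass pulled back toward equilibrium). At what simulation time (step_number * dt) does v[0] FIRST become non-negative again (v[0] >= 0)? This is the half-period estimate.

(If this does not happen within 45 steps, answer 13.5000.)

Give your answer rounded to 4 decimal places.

Answer: 3.6000

Derivation:
Step 0: x=[11.6000] v=[0.0000]
Step 1: x=[11.3380] v=[-0.8735]
Step 2: x=[10.8347] v=[-1.6777]
Step 3: x=[10.1301] v=[-2.3487]
Step 4: x=[9.2802] v=[-2.8331]
Step 5: x=[8.3524] v=[-3.0926]
Step 6: x=[7.4205] v=[-3.1065]
Step 7: x=[6.5584] v=[-2.8737]
Step 8: x=[5.8346] v=[-2.4127]
Step 9: x=[5.3066] v=[-1.7601]
Step 10: x=[5.0163] v=[-0.9677]
Step 11: x=[4.9868] v=[-0.0985]
Step 12: x=[5.2204] v=[0.7785]
First v>=0 after going negative at step 12, time=3.6000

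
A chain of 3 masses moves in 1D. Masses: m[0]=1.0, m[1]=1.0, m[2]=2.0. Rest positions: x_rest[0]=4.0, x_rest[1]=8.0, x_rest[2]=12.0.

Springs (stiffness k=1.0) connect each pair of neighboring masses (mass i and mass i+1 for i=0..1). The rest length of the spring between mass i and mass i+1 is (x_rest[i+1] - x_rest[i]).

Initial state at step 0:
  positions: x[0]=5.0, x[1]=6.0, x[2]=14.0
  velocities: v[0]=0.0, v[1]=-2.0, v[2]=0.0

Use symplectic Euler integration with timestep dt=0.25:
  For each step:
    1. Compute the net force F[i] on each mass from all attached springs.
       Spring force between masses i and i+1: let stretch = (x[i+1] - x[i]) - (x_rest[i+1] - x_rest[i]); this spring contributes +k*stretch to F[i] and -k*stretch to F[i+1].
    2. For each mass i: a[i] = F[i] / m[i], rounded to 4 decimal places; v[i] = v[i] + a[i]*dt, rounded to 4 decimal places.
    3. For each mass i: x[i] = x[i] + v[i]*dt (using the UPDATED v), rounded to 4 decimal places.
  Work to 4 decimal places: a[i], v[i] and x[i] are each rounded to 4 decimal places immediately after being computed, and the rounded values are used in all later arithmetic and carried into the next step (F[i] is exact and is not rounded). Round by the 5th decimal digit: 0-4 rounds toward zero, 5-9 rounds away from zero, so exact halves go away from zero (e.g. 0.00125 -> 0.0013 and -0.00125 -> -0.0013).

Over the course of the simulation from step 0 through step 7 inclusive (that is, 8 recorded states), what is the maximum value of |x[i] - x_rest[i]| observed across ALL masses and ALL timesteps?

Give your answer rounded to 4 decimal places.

Answer: 2.1007

Derivation:
Step 0: x=[5.0000 6.0000 14.0000] v=[0.0000 -2.0000 0.0000]
Step 1: x=[4.8125 5.9375 13.8750] v=[-0.7500 -0.2500 -0.5000]
Step 2: x=[4.4453 6.3008 13.6270] v=[-1.4688 1.4531 -0.9922]
Step 3: x=[3.9441 7.0060 13.2750] v=[-2.0049 2.8208 -1.4080]
Step 4: x=[3.3843 7.9117 12.8521] v=[-2.2394 3.6226 -1.6916]
Step 5: x=[2.8574 8.8432 12.3998] v=[-2.1076 3.7259 -1.8092]
Step 6: x=[2.4546 9.6229 11.9614] v=[-1.6112 3.1186 -1.7538]
Step 7: x=[2.2498 10.1007 11.5749] v=[-0.8191 1.9112 -1.5461]
Max displacement = 2.1007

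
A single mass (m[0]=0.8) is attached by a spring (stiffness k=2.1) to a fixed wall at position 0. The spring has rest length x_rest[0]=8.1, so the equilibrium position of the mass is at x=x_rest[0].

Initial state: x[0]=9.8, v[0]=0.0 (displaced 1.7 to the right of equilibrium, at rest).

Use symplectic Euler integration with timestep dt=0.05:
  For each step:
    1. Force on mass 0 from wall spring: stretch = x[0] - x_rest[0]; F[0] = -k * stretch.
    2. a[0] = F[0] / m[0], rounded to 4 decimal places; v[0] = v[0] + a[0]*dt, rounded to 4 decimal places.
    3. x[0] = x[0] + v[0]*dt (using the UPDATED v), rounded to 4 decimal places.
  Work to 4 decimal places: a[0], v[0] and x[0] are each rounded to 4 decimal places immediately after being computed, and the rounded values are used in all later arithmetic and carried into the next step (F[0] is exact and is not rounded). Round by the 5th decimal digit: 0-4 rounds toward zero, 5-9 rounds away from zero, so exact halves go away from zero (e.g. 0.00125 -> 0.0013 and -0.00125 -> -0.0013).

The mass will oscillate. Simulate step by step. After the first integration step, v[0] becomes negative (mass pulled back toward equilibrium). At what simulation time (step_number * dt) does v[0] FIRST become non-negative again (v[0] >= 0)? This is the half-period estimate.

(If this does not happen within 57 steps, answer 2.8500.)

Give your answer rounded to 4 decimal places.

Answer: 1.9500

Derivation:
Step 0: x=[9.8000] v=[0.0000]
Step 1: x=[9.7888] v=[-0.2231]
Step 2: x=[9.7666] v=[-0.4448]
Step 3: x=[9.7334] v=[-0.6635]
Step 4: x=[9.6895] v=[-0.8779]
Step 5: x=[9.6352] v=[-1.0865]
Step 6: x=[9.5708] v=[-1.2880]
Step 7: x=[9.4968] v=[-1.4810]
Step 8: x=[9.4136] v=[-1.6643]
Step 9: x=[9.3218] v=[-1.8367]
Step 10: x=[9.2219] v=[-1.9971]
Step 11: x=[9.1147] v=[-2.1444]
Step 12: x=[9.0008] v=[-2.2776]
Step 13: x=[8.8810] v=[-2.3958]
Step 14: x=[8.7561] v=[-2.4983]
Step 15: x=[8.6269] v=[-2.5844]
Step 16: x=[8.4942] v=[-2.6536]
Step 17: x=[8.3589] v=[-2.7053]
Step 18: x=[8.2219] v=[-2.7393]
Step 19: x=[8.0841] v=[-2.7553]
Step 20: x=[7.9464] v=[-2.7532]
Step 21: x=[7.8098] v=[-2.7330]
Step 22: x=[7.6751] v=[-2.6949]
Step 23: x=[7.5431] v=[-2.6391]
Step 24: x=[7.4148] v=[-2.5660]
Step 25: x=[7.2910] v=[-2.4761]
Step 26: x=[7.1725] v=[-2.3699]
Step 27: x=[7.0601] v=[-2.2482]
Step 28: x=[6.9545] v=[-2.1117]
Step 29: x=[6.8564] v=[-1.9614]
Step 30: x=[6.7665] v=[-1.7982]
Step 31: x=[6.6853] v=[-1.6232]
Step 32: x=[6.6134] v=[-1.4375]
Step 33: x=[6.5513] v=[-1.2424]
Step 34: x=[6.4993] v=[-1.0391]
Step 35: x=[6.4579] v=[-0.8290]
Step 36: x=[6.4272] v=[-0.6135]
Step 37: x=[6.4075] v=[-0.3939]
Step 38: x=[6.3989] v=[-0.1718]
Step 39: x=[6.4015] v=[0.0515]
First v>=0 after going negative at step 39, time=1.9500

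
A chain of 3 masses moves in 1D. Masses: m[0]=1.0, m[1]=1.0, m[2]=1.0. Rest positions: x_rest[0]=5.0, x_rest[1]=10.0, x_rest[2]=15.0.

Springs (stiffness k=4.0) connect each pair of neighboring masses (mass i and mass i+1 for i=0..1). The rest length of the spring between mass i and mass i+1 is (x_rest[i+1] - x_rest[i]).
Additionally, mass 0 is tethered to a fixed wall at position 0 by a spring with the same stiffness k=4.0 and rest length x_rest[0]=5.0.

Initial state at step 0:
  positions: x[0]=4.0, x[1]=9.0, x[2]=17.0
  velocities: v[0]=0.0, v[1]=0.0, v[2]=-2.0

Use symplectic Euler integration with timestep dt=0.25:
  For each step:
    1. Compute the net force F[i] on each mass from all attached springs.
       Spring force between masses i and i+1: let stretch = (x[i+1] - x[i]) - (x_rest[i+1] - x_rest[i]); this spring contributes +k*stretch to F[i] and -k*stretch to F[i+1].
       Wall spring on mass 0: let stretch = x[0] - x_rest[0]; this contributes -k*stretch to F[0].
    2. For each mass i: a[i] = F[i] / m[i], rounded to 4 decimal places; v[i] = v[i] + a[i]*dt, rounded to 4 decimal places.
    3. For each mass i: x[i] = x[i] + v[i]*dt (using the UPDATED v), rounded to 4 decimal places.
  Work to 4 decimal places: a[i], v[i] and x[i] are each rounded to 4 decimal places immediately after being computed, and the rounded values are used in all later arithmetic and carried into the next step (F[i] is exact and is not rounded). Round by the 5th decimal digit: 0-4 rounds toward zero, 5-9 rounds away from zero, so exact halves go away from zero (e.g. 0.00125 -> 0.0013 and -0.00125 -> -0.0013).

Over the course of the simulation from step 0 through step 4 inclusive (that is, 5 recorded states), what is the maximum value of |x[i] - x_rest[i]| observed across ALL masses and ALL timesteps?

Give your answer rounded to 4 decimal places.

Answer: 2.3476

Derivation:
Step 0: x=[4.0000 9.0000 17.0000] v=[0.0000 0.0000 -2.0000]
Step 1: x=[4.2500 9.7500 15.7500] v=[1.0000 3.0000 -5.0000]
Step 2: x=[4.8125 10.6250 14.2500] v=[2.2500 3.5000 -6.0000]
Step 3: x=[5.6250 10.9531 13.0938] v=[3.2500 1.3125 -4.6250]
Step 4: x=[6.3633 10.4844 12.6524] v=[2.9531 -1.8749 -1.7657]
Max displacement = 2.3476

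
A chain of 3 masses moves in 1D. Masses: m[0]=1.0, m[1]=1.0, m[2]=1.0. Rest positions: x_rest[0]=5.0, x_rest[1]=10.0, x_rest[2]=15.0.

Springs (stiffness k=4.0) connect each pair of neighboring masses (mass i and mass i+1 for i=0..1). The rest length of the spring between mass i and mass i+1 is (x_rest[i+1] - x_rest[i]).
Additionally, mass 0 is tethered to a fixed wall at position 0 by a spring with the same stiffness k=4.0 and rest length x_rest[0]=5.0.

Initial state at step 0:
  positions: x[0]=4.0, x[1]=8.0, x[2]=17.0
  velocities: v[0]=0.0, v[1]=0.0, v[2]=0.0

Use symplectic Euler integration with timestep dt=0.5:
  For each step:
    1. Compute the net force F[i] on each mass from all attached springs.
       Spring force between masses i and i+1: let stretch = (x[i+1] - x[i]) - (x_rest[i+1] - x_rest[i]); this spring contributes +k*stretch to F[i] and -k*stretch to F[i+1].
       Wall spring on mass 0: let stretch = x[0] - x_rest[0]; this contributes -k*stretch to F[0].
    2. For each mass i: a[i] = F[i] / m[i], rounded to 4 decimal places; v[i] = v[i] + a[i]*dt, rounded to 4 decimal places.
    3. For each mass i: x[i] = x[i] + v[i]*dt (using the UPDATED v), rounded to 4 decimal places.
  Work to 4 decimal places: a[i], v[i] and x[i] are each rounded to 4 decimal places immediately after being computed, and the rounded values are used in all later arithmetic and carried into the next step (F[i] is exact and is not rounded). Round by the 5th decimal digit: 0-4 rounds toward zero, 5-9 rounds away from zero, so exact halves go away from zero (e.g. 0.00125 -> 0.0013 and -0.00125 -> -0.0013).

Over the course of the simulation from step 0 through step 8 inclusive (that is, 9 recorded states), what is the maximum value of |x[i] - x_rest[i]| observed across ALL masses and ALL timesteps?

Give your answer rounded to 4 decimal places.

Step 0: x=[4.0000 8.0000 17.0000] v=[0.0000 0.0000 0.0000]
Step 1: x=[4.0000 13.0000 13.0000] v=[0.0000 10.0000 -8.0000]
Step 2: x=[9.0000 9.0000 14.0000] v=[10.0000 -8.0000 2.0000]
Step 3: x=[5.0000 10.0000 15.0000] v=[-8.0000 2.0000 2.0000]
Step 4: x=[1.0000 11.0000 16.0000] v=[-8.0000 2.0000 2.0000]
Step 5: x=[6.0000 7.0000 17.0000] v=[10.0000 -8.0000 2.0000]
Step 6: x=[6.0000 12.0000 13.0000] v=[0.0000 10.0000 -8.0000]
Step 7: x=[6.0000 12.0000 13.0000] v=[0.0000 0.0000 0.0000]
Step 8: x=[6.0000 7.0000 17.0000] v=[0.0000 -10.0000 8.0000]
Max displacement = 4.0000

Answer: 4.0000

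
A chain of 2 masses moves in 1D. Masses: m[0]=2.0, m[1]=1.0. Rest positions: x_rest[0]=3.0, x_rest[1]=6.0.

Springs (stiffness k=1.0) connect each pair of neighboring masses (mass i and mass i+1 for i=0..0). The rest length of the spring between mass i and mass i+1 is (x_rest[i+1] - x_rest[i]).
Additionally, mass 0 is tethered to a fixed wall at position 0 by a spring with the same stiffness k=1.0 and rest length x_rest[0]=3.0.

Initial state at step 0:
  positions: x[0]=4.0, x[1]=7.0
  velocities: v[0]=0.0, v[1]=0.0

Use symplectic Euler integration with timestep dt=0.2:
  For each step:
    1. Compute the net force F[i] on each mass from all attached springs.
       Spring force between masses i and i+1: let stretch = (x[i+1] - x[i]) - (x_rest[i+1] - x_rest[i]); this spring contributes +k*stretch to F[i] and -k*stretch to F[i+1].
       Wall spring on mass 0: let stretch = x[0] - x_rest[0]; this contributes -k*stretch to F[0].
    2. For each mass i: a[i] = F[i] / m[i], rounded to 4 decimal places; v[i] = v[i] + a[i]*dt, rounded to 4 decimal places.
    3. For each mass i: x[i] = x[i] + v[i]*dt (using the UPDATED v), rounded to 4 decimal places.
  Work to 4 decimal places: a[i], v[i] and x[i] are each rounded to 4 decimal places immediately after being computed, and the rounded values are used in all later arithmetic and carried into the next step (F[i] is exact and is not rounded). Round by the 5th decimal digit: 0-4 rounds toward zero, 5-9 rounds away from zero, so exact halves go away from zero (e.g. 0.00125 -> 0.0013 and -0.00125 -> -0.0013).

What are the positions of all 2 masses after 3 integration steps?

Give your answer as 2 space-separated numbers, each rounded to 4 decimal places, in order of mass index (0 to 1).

Answer: 3.8840 6.9961

Derivation:
Step 0: x=[4.0000 7.0000] v=[0.0000 0.0000]
Step 1: x=[3.9800 7.0000] v=[-0.1000 0.0000]
Step 2: x=[3.9408 6.9992] v=[-0.1960 -0.0040]
Step 3: x=[3.8840 6.9961] v=[-0.2842 -0.0157]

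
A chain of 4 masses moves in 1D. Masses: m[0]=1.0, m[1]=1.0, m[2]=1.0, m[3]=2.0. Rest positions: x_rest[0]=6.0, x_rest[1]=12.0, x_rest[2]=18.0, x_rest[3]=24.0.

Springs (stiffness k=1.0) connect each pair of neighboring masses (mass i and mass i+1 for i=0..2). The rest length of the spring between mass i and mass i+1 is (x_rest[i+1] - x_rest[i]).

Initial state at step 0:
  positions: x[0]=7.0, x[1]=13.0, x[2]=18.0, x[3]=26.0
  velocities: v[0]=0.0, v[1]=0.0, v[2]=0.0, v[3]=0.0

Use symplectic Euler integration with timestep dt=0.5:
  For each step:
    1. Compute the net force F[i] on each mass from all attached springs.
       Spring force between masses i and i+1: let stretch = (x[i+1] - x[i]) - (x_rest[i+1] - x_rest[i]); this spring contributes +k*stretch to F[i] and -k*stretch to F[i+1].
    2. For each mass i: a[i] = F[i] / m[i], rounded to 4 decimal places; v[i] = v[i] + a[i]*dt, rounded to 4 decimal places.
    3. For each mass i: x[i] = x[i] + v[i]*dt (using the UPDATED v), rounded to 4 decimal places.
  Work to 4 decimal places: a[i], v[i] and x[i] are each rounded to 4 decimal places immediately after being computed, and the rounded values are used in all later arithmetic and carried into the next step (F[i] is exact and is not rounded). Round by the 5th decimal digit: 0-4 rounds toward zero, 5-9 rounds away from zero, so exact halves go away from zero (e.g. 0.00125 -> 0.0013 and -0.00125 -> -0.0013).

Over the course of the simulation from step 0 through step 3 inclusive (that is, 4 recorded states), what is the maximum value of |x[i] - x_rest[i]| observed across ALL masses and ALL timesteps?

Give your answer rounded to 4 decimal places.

Answer: 2.3594

Derivation:
Step 0: x=[7.0000 13.0000 18.0000 26.0000] v=[0.0000 0.0000 0.0000 0.0000]
Step 1: x=[7.0000 12.7500 18.7500 25.7500] v=[0.0000 -0.5000 1.5000 -0.5000]
Step 2: x=[6.9375 12.5625 19.7500 25.3750] v=[-0.1250 -0.3750 2.0000 -0.7500]
Step 3: x=[6.7813 12.7657 20.3594 25.0469] v=[-0.3125 0.4063 1.2188 -0.6563]
Max displacement = 2.3594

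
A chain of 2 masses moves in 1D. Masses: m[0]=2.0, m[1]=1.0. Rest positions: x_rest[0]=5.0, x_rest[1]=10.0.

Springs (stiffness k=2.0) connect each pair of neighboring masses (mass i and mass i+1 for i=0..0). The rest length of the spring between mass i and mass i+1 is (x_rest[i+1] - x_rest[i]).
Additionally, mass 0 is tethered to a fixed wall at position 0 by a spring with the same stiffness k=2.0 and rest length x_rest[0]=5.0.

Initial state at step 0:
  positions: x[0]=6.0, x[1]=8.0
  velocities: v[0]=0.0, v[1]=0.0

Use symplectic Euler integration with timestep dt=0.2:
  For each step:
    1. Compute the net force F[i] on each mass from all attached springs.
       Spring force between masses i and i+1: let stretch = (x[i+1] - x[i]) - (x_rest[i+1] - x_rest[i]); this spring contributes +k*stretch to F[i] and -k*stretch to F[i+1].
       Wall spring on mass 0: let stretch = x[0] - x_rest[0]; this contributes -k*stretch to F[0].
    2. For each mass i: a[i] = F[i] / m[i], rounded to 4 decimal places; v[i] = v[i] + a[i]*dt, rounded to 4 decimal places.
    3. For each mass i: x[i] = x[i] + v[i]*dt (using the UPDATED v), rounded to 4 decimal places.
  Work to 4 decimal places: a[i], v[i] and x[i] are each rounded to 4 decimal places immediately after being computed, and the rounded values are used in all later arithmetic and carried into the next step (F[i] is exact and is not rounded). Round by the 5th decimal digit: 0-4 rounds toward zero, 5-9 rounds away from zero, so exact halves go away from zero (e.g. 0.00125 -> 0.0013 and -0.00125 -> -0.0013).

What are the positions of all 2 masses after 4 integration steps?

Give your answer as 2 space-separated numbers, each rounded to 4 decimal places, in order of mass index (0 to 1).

Step 0: x=[6.0000 8.0000] v=[0.0000 0.0000]
Step 1: x=[5.8400 8.2400] v=[-0.8000 1.2000]
Step 2: x=[5.5424 8.6880] v=[-1.4880 2.2400]
Step 3: x=[5.1489 9.2844] v=[-1.9674 2.9818]
Step 4: x=[4.7149 9.9499] v=[-2.1701 3.3276]

Answer: 4.7149 9.9499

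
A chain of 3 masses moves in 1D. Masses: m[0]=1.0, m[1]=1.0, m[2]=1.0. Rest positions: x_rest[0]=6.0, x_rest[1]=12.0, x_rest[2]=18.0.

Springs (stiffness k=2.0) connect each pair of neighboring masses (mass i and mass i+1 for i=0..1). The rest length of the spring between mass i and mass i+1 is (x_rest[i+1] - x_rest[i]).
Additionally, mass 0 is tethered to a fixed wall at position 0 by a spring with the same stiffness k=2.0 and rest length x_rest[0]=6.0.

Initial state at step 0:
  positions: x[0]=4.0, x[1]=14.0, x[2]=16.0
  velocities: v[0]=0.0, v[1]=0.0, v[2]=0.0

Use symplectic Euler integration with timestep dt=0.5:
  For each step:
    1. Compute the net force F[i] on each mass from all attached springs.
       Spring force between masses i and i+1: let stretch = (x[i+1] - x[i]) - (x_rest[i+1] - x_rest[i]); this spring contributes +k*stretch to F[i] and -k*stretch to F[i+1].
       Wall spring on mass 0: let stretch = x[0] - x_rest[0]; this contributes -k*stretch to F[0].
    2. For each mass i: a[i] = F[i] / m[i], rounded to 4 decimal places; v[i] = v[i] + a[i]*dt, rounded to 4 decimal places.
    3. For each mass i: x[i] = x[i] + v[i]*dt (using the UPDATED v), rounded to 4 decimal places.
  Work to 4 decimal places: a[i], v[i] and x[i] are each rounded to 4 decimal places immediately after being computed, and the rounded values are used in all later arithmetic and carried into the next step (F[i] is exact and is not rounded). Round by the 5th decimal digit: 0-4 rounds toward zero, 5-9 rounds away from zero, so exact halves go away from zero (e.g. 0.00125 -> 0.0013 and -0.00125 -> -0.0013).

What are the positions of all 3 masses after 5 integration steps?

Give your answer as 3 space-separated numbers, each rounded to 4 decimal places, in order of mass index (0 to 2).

Answer: 5.5000 12.9375 17.6875

Derivation:
Step 0: x=[4.0000 14.0000 16.0000] v=[0.0000 0.0000 0.0000]
Step 1: x=[7.0000 10.0000 18.0000] v=[6.0000 -8.0000 4.0000]
Step 2: x=[8.0000 8.5000 19.0000] v=[2.0000 -3.0000 2.0000]
Step 3: x=[5.2500 12.0000 17.7500] v=[-5.5000 7.0000 -2.5000]
Step 4: x=[3.2500 15.0000 16.6250] v=[-4.0000 6.0000 -2.2500]
Step 5: x=[5.5000 12.9375 17.6875] v=[4.5000 -4.1250 2.1250]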